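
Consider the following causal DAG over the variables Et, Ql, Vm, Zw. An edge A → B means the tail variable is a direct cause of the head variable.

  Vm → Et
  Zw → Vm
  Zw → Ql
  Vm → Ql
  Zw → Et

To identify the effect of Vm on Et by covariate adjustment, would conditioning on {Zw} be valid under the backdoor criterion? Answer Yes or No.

Backdoor paths from Vm to Et (paths whose first edge points into Vm):
  P1: Vm <- Zw -> Et
Condition 1 (no descendant of Vm in the set): holds — descendants of Vm are {Et, Ql}; none are in {Zw}.
Condition 2 (every backdoor path blocked by {Zw}):
  P1: blocked at fork node Zw ∈ conditioning set.
{Zw} satisfies the backdoor criterion.

Yes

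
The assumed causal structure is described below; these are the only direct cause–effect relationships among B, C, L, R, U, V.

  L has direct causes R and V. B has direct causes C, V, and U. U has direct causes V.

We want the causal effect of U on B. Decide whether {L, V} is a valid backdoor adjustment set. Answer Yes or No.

Yes

Backdoor paths from U to B (paths whose first edge points into U):
  P1: U <- V -> B
Condition 1 (no descendant of U in the set): holds — descendants of U are {B}; none are in {L, V}.
Condition 2 (every backdoor path blocked by {L, V}):
  P1: blocked at fork node V ∈ conditioning set.
{L, V} satisfies the backdoor criterion.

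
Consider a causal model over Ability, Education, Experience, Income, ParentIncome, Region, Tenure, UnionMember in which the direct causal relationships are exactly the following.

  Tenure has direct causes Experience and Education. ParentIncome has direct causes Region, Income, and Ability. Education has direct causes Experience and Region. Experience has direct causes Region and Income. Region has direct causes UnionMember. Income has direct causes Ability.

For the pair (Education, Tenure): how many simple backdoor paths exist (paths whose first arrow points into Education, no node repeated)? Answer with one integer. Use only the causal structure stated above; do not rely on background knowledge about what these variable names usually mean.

A backdoor path from Education to Tenure is any simple undirected path whose first edge points into Education (i.e. leaves Education via a parent).
Parents of Education: {Experience, Region}.
Enumerating:
  P1: Education <- Region -> Experience -> Tenure
  P2: Education <- Region -> ParentIncome <- Ability -> Income -> Experience -> Tenure
  P3: Education <- Region -> ParentIncome <- Income -> Experience -> Tenure
  P4: Education <- Experience -> Tenure
That exhausts the simple backdoor paths. Count: 4.

4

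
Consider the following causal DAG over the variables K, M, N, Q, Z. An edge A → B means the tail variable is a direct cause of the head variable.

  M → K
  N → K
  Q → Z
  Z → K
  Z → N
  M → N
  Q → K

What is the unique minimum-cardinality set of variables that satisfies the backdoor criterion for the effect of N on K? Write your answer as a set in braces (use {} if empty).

Variables eligible for adjustment (non-descendants of N, excluding N and K): {M, Q, Z}.
Backdoor paths from N to K:
  P1: N <- M -> K
  P2: N <- Z <- Q -> K
  P3: N <- Z -> K
The empty set is not sufficient: P1 (N <- M -> K) has no collider blocking it and no conditioned non-collider, so it is open.
Try {M, Z}:
  P1: blocked at fork node M ∈ conditioning set.
  P2: blocked at chain node Z ∈ conditioning set.
  P3: blocked at fork node Z ∈ conditioning set.
{M, Z} contains no descendant of N and blocks every backdoor path.
Every element of {M, Z} is needed (dropping M leaves P1 open; dropping Z leaves P2 open), so no proper subset is valid.
Among all size-2 subsets of the eligible variables, only {M, Z} blocks every backdoor path, so it is the unique smallest valid adjustment set.

{M, Z}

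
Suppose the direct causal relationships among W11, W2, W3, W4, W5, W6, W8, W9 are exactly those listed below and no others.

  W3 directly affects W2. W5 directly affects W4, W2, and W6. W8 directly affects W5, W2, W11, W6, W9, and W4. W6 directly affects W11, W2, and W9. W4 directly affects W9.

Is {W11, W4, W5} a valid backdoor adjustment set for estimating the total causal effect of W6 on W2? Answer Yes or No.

Backdoor paths from W6 to W2 (paths whose first edge points into W6):
  P1: W6 <- W8 -> W5 -> W2
  P2: W6 <- W8 -> W2
  P3: W6 <- W8 -> W4 <- W5 -> W2
  P4: W6 <- W8 -> W9 <- W4 <- W5 -> W2
  P5: W6 <- W5 <- W8 -> W2
  P6: W6 <- W5 -> W2
  P7: W6 <- W5 -> W4 <- W8 -> W2
  P8: W6 <- W5 -> W4 -> W9 <- W8 -> W2
Condition 1 (no descendant of W6 in the set): FAILS — W11 is a descendant of W6.
Condition 2 (every backdoor path blocked by {W11, W4, W5}):
  P1: blocked at chain node W5 ∈ conditioning set.
  P2: open — no interior node is in the conditioning set.
  P3: blocked at fork node W5 ∈ conditioning set.
  P4: blocked at collider W9 (neither it nor any descendant is in the conditioning set).
  P5: blocked at chain node W5 ∈ conditioning set.
  P6: blocked at fork node W5 ∈ conditioning set.
  P7: blocked at fork node W5 ∈ conditioning set.
  P8: blocked at fork node W5 ∈ conditioning set.
{W11, W4, W5} does not satisfy the backdoor criterion.

No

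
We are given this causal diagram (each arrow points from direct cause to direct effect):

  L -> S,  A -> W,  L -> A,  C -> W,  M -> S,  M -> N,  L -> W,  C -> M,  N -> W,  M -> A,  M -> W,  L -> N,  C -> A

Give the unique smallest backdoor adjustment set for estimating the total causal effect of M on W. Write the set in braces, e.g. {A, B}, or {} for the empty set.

Variables eligible for adjustment (non-descendants of M, excluding M and W): {C, L}.
Backdoor paths from M to W:
  P1: M <- C -> A <- L -> N -> W
  P2: M <- C -> A <- L -> W
  P3: M <- C -> A -> W
  P4: M <- C -> W
The empty set is not sufficient: P3 (M <- C -> A -> W) has no collider blocking it and no conditioned non-collider, so it is open.
Try {C}:
  P1: blocked at fork node C ∈ conditioning set.
  P2: blocked at fork node C ∈ conditioning set.
  P3: blocked at fork node C ∈ conditioning set.
  P4: blocked at fork node C ∈ conditioning set.
{C} contains no descendant of M and blocks every backdoor path.
No other singleton works — e.g. {L} leaves P3 open — so {C} is the unique smallest valid adjustment set.

{C}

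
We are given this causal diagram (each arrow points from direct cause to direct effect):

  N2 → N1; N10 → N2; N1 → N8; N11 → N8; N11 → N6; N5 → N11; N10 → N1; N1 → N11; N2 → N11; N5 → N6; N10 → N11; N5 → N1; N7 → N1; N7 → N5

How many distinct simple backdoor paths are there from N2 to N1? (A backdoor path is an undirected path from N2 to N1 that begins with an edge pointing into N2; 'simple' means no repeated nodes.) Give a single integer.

A backdoor path from N2 to N1 is any simple undirected path whose first edge points into N2 (i.e. leaves N2 via a parent).
Parents of N2: {N10}.
Enumerating:
  P1: N2 <- N10 -> N1
  P2: N2 <- N10 -> N11 <- N5 <- N7 -> N1
  P3: N2 <- N10 -> N11 <- N5 -> N1
  P4: N2 <- N10 -> N11 <- N1
  P5: N2 <- N10 -> N11 -> N8 <- N1
  P6: N2 <- N10 -> N11 -> N6 <- N5 <- N7 -> N1
  P7: N2 <- N10 -> N11 -> N6 <- N5 -> N1
That exhausts the simple backdoor paths. Count: 7.

7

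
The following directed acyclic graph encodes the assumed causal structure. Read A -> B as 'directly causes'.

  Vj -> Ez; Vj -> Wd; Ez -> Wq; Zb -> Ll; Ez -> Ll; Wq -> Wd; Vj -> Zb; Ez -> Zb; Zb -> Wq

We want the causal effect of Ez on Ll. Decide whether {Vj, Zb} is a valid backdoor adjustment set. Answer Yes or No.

No

Backdoor paths from Ez to Ll (paths whose first edge points into Ez):
  P1: Ez <- Vj -> Zb -> Ll
  P2: Ez <- Vj -> Wd <- Wq <- Zb -> Ll
Condition 1 (no descendant of Ez in the set): FAILS — Zb is a descendant of Ez.
Condition 2 (every backdoor path blocked by {Vj, Zb}):
  P1: blocked at fork node Vj ∈ conditioning set.
  P2: blocked at fork node Vj ∈ conditioning set.
{Vj, Zb} does not satisfy the backdoor criterion.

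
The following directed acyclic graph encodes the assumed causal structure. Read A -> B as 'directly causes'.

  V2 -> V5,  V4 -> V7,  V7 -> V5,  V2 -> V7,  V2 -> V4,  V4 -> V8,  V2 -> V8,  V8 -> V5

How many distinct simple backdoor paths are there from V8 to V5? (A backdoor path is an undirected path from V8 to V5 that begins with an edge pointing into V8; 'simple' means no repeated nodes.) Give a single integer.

7

A backdoor path from V8 to V5 is any simple undirected path whose first edge points into V8 (i.e. leaves V8 via a parent).
Parents of V8: {V2, V4}.
Enumerating:
  P1: V8 <- V2 -> V4 -> V7 -> V5
  P2: V8 <- V2 -> V7 -> V5
  P3: V8 <- V2 -> V5
  P4: V8 <- V4 <- V2 -> V7 -> V5
  P5: V8 <- V4 <- V2 -> V5
  P6: V8 <- V4 -> V7 <- V2 -> V5
  P7: V8 <- V4 -> V7 -> V5
That exhausts the simple backdoor paths. Count: 7.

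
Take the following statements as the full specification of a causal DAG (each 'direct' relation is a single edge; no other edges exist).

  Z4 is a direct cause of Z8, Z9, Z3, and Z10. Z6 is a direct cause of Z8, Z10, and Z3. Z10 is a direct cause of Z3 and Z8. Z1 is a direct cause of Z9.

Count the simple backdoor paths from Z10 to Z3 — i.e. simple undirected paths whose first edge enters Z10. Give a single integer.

A backdoor path from Z10 to Z3 is any simple undirected path whose first edge points into Z10 (i.e. leaves Z10 via a parent).
Parents of Z10: {Z4, Z6}.
Enumerating:
  P1: Z10 <- Z6 -> Z8 <- Z4 -> Z3
  P2: Z10 <- Z6 -> Z3
  P3: Z10 <- Z4 -> Z8 <- Z6 -> Z3
  P4: Z10 <- Z4 -> Z3
That exhausts the simple backdoor paths. Count: 4.

4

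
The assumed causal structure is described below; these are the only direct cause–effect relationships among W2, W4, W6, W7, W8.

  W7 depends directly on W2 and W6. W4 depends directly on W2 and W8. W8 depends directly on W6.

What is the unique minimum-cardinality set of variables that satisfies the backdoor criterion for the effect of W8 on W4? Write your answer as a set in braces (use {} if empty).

{}

Variables eligible for adjustment (non-descendants of W8, excluding W8 and W4): {W2, W6, W7}.
Backdoor paths from W8 to W4:
  P1: W8 <- W6 -> W7 <- W2 -> W4
Each backdoor path contains an unconditioned collider, so every path is already blocked with the empty conditioning set:
  P1: blocked at collider W7 (neither it nor any descendant is in the conditioning set).
The empty set is therefore the unique smallest valid set.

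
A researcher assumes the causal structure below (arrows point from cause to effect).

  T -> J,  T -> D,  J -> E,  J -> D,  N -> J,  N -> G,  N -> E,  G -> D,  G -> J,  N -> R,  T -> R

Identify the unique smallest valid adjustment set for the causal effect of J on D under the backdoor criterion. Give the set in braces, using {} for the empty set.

{G, T}

Variables eligible for adjustment (non-descendants of J, excluding J and D): {G, N, R, T}.
Backdoor paths from J to D:
  P1: J <- T -> R <- N -> G -> D
  P2: J <- T -> D
  P3: J <- N -> G -> D
  P4: J <- N -> R <- T -> D
  P5: J <- G <- N -> R <- T -> D
  P6: J <- G -> D
The empty set is not sufficient: P2 (J <- T -> D) has no collider blocking it and no conditioned non-collider, so it is open.
Try {G, T}:
  P1: blocked at fork node T ∈ conditioning set.
  P2: blocked at fork node T ∈ conditioning set.
  P3: blocked at chain node G ∈ conditioning set.
  P4: blocked at collider R (neither it nor any descendant is in the conditioning set).
  P5: blocked at chain node G ∈ conditioning set.
  P6: blocked at fork node G ∈ conditioning set.
{G, T} contains no descendant of J and blocks every backdoor path.
Every element of {G, T} is needed (dropping G leaves P3 open; dropping T leaves P2 open), so no proper subset is valid.
Among all size-2 subsets of the eligible variables, only {G, T} blocks every backdoor path, so it is the unique smallest valid adjustment set.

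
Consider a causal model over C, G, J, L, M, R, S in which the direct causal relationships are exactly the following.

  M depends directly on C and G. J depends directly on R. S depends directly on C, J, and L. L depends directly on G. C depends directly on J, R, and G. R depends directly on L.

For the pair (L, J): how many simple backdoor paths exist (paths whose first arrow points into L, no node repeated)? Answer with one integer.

6

A backdoor path from L to J is any simple undirected path whose first edge points into L (i.e. leaves L via a parent).
Parents of L: {G}.
Enumerating:
  P1: L <- G -> C <- R -> J
  P2: L <- G -> C <- J
  P3: L <- G -> C -> S <- J
  P4: L <- G -> M <- C <- R -> J
  P5: L <- G -> M <- C <- J
  P6: L <- G -> M <- C -> S <- J
That exhausts the simple backdoor paths. Count: 6.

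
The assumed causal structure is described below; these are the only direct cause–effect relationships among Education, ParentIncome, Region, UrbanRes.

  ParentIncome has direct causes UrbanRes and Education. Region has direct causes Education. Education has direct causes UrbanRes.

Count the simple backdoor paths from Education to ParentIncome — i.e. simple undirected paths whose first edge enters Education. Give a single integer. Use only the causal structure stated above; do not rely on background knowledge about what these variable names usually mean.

1

A backdoor path from Education to ParentIncome is any simple undirected path whose first edge points into Education (i.e. leaves Education via a parent).
Parents of Education: {UrbanRes}.
Enumerating:
  P1: Education <- UrbanRes -> ParentIncome
That exhausts the simple backdoor paths. Count: 1.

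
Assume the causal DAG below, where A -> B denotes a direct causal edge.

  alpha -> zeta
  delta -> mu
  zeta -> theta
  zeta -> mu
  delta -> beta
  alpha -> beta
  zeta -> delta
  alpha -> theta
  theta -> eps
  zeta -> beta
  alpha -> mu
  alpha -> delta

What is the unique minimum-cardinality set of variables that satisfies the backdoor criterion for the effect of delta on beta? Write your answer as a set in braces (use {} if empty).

{alpha, zeta}

Variables eligible for adjustment (non-descendants of delta, excluding delta and beta): {alpha, eps, theta, zeta}.
Backdoor paths from delta to beta:
  P1: delta <- alpha -> zeta -> beta
  P2: delta <- alpha -> beta
  P3: delta <- alpha -> mu <- zeta -> beta
  P4: delta <- alpha -> theta <- zeta -> beta
  P5: delta <- zeta <- alpha -> beta
  P6: delta <- zeta -> beta
  P7: delta <- zeta -> mu <- alpha -> beta
  P8: delta <- zeta -> theta <- alpha -> beta
The empty set is not sufficient: P1 (delta <- alpha -> zeta -> beta) has no collider blocking it and no conditioned non-collider, so it is open.
Try {alpha, zeta}:
  P1: blocked at fork node alpha ∈ conditioning set.
  P2: blocked at fork node alpha ∈ conditioning set.
  P3: blocked at fork node alpha ∈ conditioning set.
  P4: blocked at fork node alpha ∈ conditioning set.
  P5: blocked at chain node zeta ∈ conditioning set.
  P6: blocked at fork node zeta ∈ conditioning set.
  P7: blocked at fork node zeta ∈ conditioning set.
  P8: blocked at fork node zeta ∈ conditioning set.
{alpha, zeta} contains no descendant of delta and blocks every backdoor path.
Every element of {alpha, zeta} is needed (dropping alpha leaves P2 open; dropping zeta leaves P6 open), so no proper subset is valid.
Among all size-2 subsets of the eligible variables, only {alpha, zeta} blocks every backdoor path, so it is the unique smallest valid adjustment set.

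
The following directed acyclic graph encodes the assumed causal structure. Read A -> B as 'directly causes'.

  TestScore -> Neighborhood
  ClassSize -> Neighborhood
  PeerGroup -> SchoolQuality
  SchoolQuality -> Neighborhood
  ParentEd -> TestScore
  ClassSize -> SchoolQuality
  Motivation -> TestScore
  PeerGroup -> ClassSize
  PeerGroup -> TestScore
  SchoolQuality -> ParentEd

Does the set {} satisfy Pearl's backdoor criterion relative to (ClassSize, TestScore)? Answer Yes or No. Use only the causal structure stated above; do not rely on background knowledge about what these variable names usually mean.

Backdoor paths from ClassSize to TestScore (paths whose first edge points into ClassSize):
  P1: ClassSize <- PeerGroup -> SchoolQuality -> ParentEd -> TestScore
  P2: ClassSize <- PeerGroup -> SchoolQuality -> Neighborhood <- TestScore
  P3: ClassSize <- PeerGroup -> TestScore
Condition 1 (no descendant of ClassSize in the set): holds — descendants of ClassSize are {Neighborhood, ParentEd, SchoolQuality, TestScore}; none are in {}.
Condition 2 (every backdoor path blocked by {}):
  P1: open — no interior node is in the conditioning set.
  P2: blocked at collider Neighborhood (neither it nor any descendant is in the conditioning set).
  P3: open — no interior node is in the conditioning set.
{} does not satisfy the backdoor criterion.

No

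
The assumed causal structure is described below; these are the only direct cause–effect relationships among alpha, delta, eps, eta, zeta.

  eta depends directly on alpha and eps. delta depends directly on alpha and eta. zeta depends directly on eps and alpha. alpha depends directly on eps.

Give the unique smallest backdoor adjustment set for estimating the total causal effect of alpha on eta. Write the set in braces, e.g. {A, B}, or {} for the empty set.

{eps}

Variables eligible for adjustment (non-descendants of alpha, excluding alpha and eta): {eps}.
Backdoor paths from alpha to eta:
  P1: alpha <- eps -> eta
The empty set is not sufficient: P1 (alpha <- eps -> eta) has no collider blocking it and no conditioned non-collider, so it is open.
Try {eps}:
  P1: blocked at fork node eps ∈ conditioning set.
{eps} contains no descendant of alpha and blocks every backdoor path.
{eps} is the unique smallest valid adjustment set.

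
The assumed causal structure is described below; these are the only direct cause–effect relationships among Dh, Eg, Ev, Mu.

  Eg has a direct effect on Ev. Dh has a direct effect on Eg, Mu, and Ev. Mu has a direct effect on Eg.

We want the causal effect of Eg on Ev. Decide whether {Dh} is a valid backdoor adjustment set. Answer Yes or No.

Backdoor paths from Eg to Ev (paths whose first edge points into Eg):
  P1: Eg <- Dh -> Ev
  P2: Eg <- Mu <- Dh -> Ev
Condition 1 (no descendant of Eg in the set): holds — descendants of Eg are {Ev}; none are in {Dh}.
Condition 2 (every backdoor path blocked by {Dh}):
  P1: blocked at fork node Dh ∈ conditioning set.
  P2: blocked at fork node Dh ∈ conditioning set.
{Dh} satisfies the backdoor criterion.

Yes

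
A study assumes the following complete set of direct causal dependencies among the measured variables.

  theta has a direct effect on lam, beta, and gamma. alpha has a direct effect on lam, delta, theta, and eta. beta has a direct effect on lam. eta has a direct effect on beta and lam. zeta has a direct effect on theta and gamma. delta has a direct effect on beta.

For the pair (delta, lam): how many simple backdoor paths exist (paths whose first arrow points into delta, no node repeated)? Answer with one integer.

A backdoor path from delta to lam is any simple undirected path whose first edge points into delta (i.e. leaves delta via a parent).
Parents of delta: {alpha}.
Enumerating:
  P1: delta <- alpha -> theta -> beta <- eta -> lam
  P2: delta <- alpha -> theta -> beta -> lam
  P3: delta <- alpha -> theta -> lam
  P4: delta <- alpha -> eta -> beta <- theta -> lam
  P5: delta <- alpha -> eta -> beta -> lam
  P6: delta <- alpha -> eta -> lam
  P7: delta <- alpha -> lam
That exhausts the simple backdoor paths. Count: 7.

7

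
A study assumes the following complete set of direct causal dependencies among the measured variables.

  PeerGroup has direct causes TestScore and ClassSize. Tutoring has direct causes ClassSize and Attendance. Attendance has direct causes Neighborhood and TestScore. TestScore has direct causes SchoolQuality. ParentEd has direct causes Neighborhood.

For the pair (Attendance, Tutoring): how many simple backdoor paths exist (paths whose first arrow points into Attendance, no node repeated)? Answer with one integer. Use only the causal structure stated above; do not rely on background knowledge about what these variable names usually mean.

A backdoor path from Attendance to Tutoring is any simple undirected path whose first edge points into Attendance (i.e. leaves Attendance via a parent).
Parents of Attendance: {Neighborhood, TestScore}.
Enumerating:
  P1: Attendance <- TestScore -> PeerGroup <- ClassSize -> Tutoring
That exhausts the simple backdoor paths. Count: 1.

1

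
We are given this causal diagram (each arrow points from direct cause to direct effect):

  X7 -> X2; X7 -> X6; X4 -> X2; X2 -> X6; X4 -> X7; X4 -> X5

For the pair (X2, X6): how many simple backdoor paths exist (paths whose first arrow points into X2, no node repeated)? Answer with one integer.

A backdoor path from X2 to X6 is any simple undirected path whose first edge points into X2 (i.e. leaves X2 via a parent).
Parents of X2: {X4, X7}.
Enumerating:
  P1: X2 <- X4 -> X7 -> X6
  P2: X2 <- X7 -> X6
That exhausts the simple backdoor paths. Count: 2.

2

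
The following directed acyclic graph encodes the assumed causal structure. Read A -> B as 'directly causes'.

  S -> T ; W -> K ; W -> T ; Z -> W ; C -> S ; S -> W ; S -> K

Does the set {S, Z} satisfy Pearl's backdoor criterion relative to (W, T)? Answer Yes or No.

Yes

Backdoor paths from W to T (paths whose first edge points into W):
  P1: W <- S -> T
Condition 1 (no descendant of W in the set): holds — descendants of W are {K, T}; none are in {S, Z}.
Condition 2 (every backdoor path blocked by {S, Z}):
  P1: blocked at fork node S ∈ conditioning set.
{S, Z} satisfies the backdoor criterion.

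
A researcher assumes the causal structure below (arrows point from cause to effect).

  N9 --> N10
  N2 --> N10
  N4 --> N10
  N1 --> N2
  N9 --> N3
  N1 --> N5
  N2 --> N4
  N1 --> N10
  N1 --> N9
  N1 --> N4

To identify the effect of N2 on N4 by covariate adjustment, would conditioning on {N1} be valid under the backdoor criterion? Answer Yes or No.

Backdoor paths from N2 to N4 (paths whose first edge points into N2):
  P1: N2 <- N1 -> N9 -> N10 <- N4
  P2: N2 <- N1 -> N4
  P3: N2 <- N1 -> N10 <- N4
Condition 1 (no descendant of N2 in the set): holds — descendants of N2 are {N10, N4}; none are in {N1}.
Condition 2 (every backdoor path blocked by {N1}):
  P1: blocked at fork node N1 ∈ conditioning set.
  P2: blocked at fork node N1 ∈ conditioning set.
  P3: blocked at fork node N1 ∈ conditioning set.
{N1} satisfies the backdoor criterion.

Yes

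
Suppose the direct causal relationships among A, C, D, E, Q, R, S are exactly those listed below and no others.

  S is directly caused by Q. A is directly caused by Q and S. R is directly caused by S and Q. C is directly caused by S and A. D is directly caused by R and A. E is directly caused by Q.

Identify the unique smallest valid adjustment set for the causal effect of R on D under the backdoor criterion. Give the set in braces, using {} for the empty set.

Variables eligible for adjustment (non-descendants of R, excluding R and D): {A, C, E, Q, S}.
Backdoor paths from R to D:
  P1: R <- Q -> S -> A -> D
  P2: R <- Q -> S -> C <- A -> D
  P3: R <- Q -> A -> D
  P4: R <- S <- Q -> A -> D
  P5: R <- S -> A -> D
  P6: R <- S -> C <- A -> D
The empty set is not sufficient: P1 (R <- Q -> S -> A -> D) has no collider blocking it and no conditioned non-collider, so it is open.
Try {A}:
  P1: blocked at chain node A ∈ conditioning set.
  P2: blocked at collider C (neither it nor any descendant is in the conditioning set).
  P3: blocked at chain node A ∈ conditioning set.
  P4: blocked at chain node A ∈ conditioning set.
  P5: blocked at chain node A ∈ conditioning set.
  P6: blocked at collider C (neither it nor any descendant is in the conditioning set).
{A} contains no descendant of R and blocks every backdoor path.
No other singleton works — e.g. {Q} leaves P5 open — so {A} is the unique smallest valid adjustment set.

{A}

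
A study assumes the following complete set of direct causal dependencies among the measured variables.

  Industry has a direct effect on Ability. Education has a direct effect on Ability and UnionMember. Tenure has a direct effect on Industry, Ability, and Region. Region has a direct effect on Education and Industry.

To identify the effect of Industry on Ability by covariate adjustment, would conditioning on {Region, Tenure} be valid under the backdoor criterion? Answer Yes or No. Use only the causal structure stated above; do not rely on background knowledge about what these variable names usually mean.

Backdoor paths from Industry to Ability (paths whose first edge points into Industry):
  P1: Industry <- Tenure -> Region -> Education -> Ability
  P2: Industry <- Tenure -> Ability
  P3: Industry <- Region <- Tenure -> Ability
  P4: Industry <- Region -> Education -> Ability
Condition 1 (no descendant of Industry in the set): holds — descendants of Industry are {Ability}; none are in {Region, Tenure}.
Condition 2 (every backdoor path blocked by {Region, Tenure}):
  P1: blocked at fork node Tenure ∈ conditioning set.
  P2: blocked at fork node Tenure ∈ conditioning set.
  P3: blocked at chain node Region ∈ conditioning set.
  P4: blocked at fork node Region ∈ conditioning set.
{Region, Tenure} satisfies the backdoor criterion.

Yes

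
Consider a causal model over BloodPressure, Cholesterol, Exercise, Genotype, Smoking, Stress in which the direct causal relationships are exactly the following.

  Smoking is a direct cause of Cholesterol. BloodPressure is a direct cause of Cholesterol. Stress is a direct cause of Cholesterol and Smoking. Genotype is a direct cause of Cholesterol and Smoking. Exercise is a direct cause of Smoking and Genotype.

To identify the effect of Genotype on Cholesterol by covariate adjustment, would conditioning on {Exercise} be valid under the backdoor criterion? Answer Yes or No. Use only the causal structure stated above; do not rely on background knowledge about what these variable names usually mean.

Backdoor paths from Genotype to Cholesterol (paths whose first edge points into Genotype):
  P1: Genotype <- Exercise -> Smoking <- Stress -> Cholesterol
  P2: Genotype <- Exercise -> Smoking -> Cholesterol
Condition 1 (no descendant of Genotype in the set): holds — descendants of Genotype are {Cholesterol, Smoking}; none are in {Exercise}.
Condition 2 (every backdoor path blocked by {Exercise}):
  P1: blocked at fork node Exercise ∈ conditioning set.
  P2: blocked at fork node Exercise ∈ conditioning set.
{Exercise} satisfies the backdoor criterion.

Yes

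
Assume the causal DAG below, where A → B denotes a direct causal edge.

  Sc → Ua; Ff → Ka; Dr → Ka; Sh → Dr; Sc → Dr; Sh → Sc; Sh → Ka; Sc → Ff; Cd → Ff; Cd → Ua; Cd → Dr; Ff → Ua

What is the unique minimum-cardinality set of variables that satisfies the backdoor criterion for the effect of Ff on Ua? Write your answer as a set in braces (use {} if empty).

Variables eligible for adjustment (non-descendants of Ff, excluding Ff and Ua): {Cd, Dr, Sc, Sh}.
Backdoor paths from Ff to Ua:
  P1: Ff <- Cd -> Ua
  P2: Ff <- Cd -> Dr <- Sh -> Sc -> Ua
  P3: Ff <- Cd -> Dr <- Sc -> Ua
  P4: Ff <- Cd -> Dr -> Ka <- Sh -> Sc -> Ua
  P5: Ff <- Sc <- Sh -> Dr <- Cd -> Ua
  P6: Ff <- Sc <- Sh -> Ka <- Dr <- Cd -> Ua
  P7: Ff <- Sc -> Ua
  P8: Ff <- Sc -> Dr <- Cd -> Ua
The empty set is not sufficient: P1 (Ff <- Cd -> Ua) has no collider blocking it and no conditioned non-collider, so it is open.
Try {Cd, Sc}:
  P1: blocked at fork node Cd ∈ conditioning set.
  P2: blocked at fork node Cd ∈ conditioning set.
  P3: blocked at fork node Cd ∈ conditioning set.
  P4: blocked at fork node Cd ∈ conditioning set.
  P5: blocked at chain node Sc ∈ conditioning set.
  P6: blocked at chain node Sc ∈ conditioning set.
  P7: blocked at fork node Sc ∈ conditioning set.
  P8: blocked at fork node Sc ∈ conditioning set.
{Cd, Sc} contains no descendant of Ff and blocks every backdoor path.
Every element of {Cd, Sc} is needed (dropping Cd leaves P1 open; dropping Sc leaves P7 open), so no proper subset is valid.
Among all size-2 subsets of the eligible variables, only {Cd, Sc} blocks every backdoor path, so it is the unique smallest valid adjustment set.

{Cd, Sc}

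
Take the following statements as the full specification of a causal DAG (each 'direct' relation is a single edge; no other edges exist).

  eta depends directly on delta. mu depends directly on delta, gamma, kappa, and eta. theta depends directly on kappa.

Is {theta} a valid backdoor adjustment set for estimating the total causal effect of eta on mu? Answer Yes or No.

Backdoor paths from eta to mu (paths whose first edge points into eta):
  P1: eta <- delta -> mu
Condition 1 (no descendant of eta in the set): holds — descendants of eta are {mu}; none are in {theta}.
Condition 2 (every backdoor path blocked by {theta}):
  P1: open — no interior node is in the conditioning set.
{theta} does not satisfy the backdoor criterion.

No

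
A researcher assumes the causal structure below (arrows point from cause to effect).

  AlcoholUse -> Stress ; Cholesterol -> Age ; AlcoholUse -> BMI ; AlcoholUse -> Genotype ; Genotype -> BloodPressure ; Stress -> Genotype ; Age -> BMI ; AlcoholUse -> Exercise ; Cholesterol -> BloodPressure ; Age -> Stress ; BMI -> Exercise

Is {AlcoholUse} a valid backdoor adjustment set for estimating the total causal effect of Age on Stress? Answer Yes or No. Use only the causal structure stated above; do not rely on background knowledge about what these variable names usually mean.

Yes

Backdoor paths from Age to Stress (paths whose first edge points into Age):
  P1: Age <- Cholesterol -> BloodPressure <- Genotype <- AlcoholUse -> Stress
  P2: Age <- Cholesterol -> BloodPressure <- Genotype <- Stress
Condition 1 (no descendant of Age in the set): holds — descendants of Age are {BMI, BloodPressure, Exercise, Genotype, Stress}; none are in {AlcoholUse}.
Condition 2 (every backdoor path blocked by {AlcoholUse}):
  P1: blocked at collider BloodPressure (neither it nor any descendant is in the conditioning set).
  P2: blocked at collider BloodPressure (neither it nor any descendant is in the conditioning set).
{AlcoholUse} satisfies the backdoor criterion.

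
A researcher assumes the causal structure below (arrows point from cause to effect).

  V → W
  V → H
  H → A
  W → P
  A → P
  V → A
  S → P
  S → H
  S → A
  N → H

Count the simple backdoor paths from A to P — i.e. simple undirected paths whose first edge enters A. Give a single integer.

6

A backdoor path from A to P is any simple undirected path whose first edge points into A (i.e. leaves A via a parent).
Parents of A: {H, S, V}.
Enumerating:
  P1: A <- V -> W -> P
  P2: A <- V -> H <- S -> P
  P3: A <- S -> H <- V -> W -> P
  P4: A <- S -> P
  P5: A <- H <- V -> W -> P
  P6: A <- H <- S -> P
That exhausts the simple backdoor paths. Count: 6.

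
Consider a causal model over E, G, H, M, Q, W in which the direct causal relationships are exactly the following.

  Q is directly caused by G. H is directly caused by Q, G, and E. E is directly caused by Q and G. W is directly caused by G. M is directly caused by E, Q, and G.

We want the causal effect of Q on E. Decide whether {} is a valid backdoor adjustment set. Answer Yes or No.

Backdoor paths from Q to E (paths whose first edge points into Q):
  P1: Q <- G -> E
  P2: Q <- G -> H <- E
  P3: Q <- G -> M <- E
Condition 1 (no descendant of Q in the set): holds — descendants of Q are {E, H, M}; none are in {}.
Condition 2 (every backdoor path blocked by {}):
  P1: open — no interior node is in the conditioning set.
  P2: blocked at collider H (neither it nor any descendant is in the conditioning set).
  P3: blocked at collider M (neither it nor any descendant is in the conditioning set).
{} does not satisfy the backdoor criterion.

No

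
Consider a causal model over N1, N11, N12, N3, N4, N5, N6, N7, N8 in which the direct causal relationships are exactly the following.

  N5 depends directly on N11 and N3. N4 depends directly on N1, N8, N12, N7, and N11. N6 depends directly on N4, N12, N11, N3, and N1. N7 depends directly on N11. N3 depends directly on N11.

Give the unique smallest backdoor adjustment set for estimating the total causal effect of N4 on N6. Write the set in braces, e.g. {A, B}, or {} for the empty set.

Variables eligible for adjustment (non-descendants of N4, excluding N4 and N6): {N1, N11, N12, N3, N5, N7, N8}.
Backdoor paths from N4 to N6:
  P1: N4 <- N11 -> N3 -> N6
  P2: N4 <- N11 -> N6
  P3: N4 <- N11 -> N5 <- N3 -> N6
  P4: N4 <- N1 -> N6
  P5: N4 <- N12 -> N6
  P6: N4 <- N7 <- N11 -> N3 -> N6
  P7: N4 <- N7 <- N11 -> N6
  P8: N4 <- N7 <- N11 -> N5 <- N3 -> N6
The empty set is not sufficient: P1 (N4 <- N11 -> N3 -> N6) has no collider blocking it and no conditioned non-collider, so it is open.
Try {N1, N11, N12}:
  P1: blocked at fork node N11 ∈ conditioning set.
  P2: blocked at fork node N11 ∈ conditioning set.
  P3: blocked at fork node N11 ∈ conditioning set.
  P4: blocked at fork node N1 ∈ conditioning set.
  P5: blocked at fork node N12 ∈ conditioning set.
  P6: blocked at fork node N11 ∈ conditioning set.
  P7: blocked at fork node N11 ∈ conditioning set.
  P8: blocked at fork node N11 ∈ conditioning set.
{N1, N11, N12} contains no descendant of N4 and blocks every backdoor path.
Every element of {N1, N11, N12} is needed (dropping N1 leaves P4 open; dropping N11 leaves P1 open; dropping N12 leaves P5 open), so no proper subset is valid.
Among all size-3 subsets of the eligible variables, only {N1, N11, N12} blocks every backdoor path, so it is the unique smallest valid adjustment set.

{N1, N11, N12}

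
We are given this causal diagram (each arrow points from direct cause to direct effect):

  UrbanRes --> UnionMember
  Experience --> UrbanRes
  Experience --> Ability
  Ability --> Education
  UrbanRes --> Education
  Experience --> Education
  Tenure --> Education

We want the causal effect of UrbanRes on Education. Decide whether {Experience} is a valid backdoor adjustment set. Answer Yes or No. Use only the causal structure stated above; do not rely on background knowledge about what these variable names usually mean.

Backdoor paths from UrbanRes to Education (paths whose first edge points into UrbanRes):
  P1: UrbanRes <- Experience -> Ability -> Education
  P2: UrbanRes <- Experience -> Education
Condition 1 (no descendant of UrbanRes in the set): holds — descendants of UrbanRes are {Education, UnionMember}; none are in {Experience}.
Condition 2 (every backdoor path blocked by {Experience}):
  P1: blocked at fork node Experience ∈ conditioning set.
  P2: blocked at fork node Experience ∈ conditioning set.
{Experience} satisfies the backdoor criterion.

Yes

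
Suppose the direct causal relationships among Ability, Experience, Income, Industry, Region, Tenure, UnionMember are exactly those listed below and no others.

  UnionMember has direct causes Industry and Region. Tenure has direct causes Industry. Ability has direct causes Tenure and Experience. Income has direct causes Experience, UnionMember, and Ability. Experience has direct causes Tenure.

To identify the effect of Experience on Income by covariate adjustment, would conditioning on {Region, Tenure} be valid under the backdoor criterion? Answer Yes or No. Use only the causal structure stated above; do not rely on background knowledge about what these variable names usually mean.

Backdoor paths from Experience to Income (paths whose first edge points into Experience):
  P1: Experience <- Tenure <- Industry -> UnionMember -> Income
  P2: Experience <- Tenure -> Ability -> Income
Condition 1 (no descendant of Experience in the set): holds — descendants of Experience are {Ability, Income}; none are in {Region, Tenure}.
Condition 2 (every backdoor path blocked by {Region, Tenure}):
  P1: blocked at chain node Tenure ∈ conditioning set.
  P2: blocked at fork node Tenure ∈ conditioning set.
{Region, Tenure} satisfies the backdoor criterion.

Yes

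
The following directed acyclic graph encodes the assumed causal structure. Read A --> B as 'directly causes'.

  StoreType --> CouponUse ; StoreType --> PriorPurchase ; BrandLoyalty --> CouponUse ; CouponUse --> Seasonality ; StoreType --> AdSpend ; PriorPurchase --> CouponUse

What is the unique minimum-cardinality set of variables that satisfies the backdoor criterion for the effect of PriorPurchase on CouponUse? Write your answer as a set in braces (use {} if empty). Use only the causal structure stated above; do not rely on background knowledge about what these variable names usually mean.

{StoreType}

Variables eligible for adjustment (non-descendants of PriorPurchase, excluding PriorPurchase and CouponUse): {AdSpend, BrandLoyalty, StoreType}.
Backdoor paths from PriorPurchase to CouponUse:
  P1: PriorPurchase <- StoreType -> CouponUse
The empty set is not sufficient: P1 (PriorPurchase <- StoreType -> CouponUse) has no collider blocking it and no conditioned non-collider, so it is open.
Try {StoreType}:
  P1: blocked at fork node StoreType ∈ conditioning set.
{StoreType} contains no descendant of PriorPurchase and blocks every backdoor path.
No other singleton works — e.g. {BrandLoyalty} leaves P1 open — so {StoreType} is the unique smallest valid adjustment set.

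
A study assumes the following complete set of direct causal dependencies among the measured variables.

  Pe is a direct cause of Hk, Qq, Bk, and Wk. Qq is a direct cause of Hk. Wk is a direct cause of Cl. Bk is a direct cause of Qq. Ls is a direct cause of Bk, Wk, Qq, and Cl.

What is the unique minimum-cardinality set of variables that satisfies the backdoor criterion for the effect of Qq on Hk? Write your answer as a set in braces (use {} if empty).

Variables eligible for adjustment (non-descendants of Qq, excluding Qq and Hk): {Bk, Cl, Ls, Pe, Wk}.
Backdoor paths from Qq to Hk:
  P1: Qq <- Pe -> Hk
  P2: Qq <- Ls -> Wk <- Pe -> Hk
  P3: Qq <- Ls -> Bk <- Pe -> Hk
  P4: Qq <- Ls -> Cl <- Wk <- Pe -> Hk
  P5: Qq <- Bk <- Pe -> Hk
  P6: Qq <- Bk <- Ls -> Wk <- Pe -> Hk
  P7: Qq <- Bk <- Ls -> Cl <- Wk <- Pe -> Hk
The empty set is not sufficient: P1 (Qq <- Pe -> Hk) has no collider blocking it and no conditioned non-collider, so it is open.
Try {Pe}:
  P1: blocked at fork node Pe ∈ conditioning set.
  P2: blocked at collider Wk (neither it nor any descendant is in the conditioning set).
  P3: blocked at collider Bk (neither it nor any descendant is in the conditioning set).
  P4: blocked at collider Cl (neither it nor any descendant is in the conditioning set).
  P5: blocked at fork node Pe ∈ conditioning set.
  P6: blocked at collider Wk (neither it nor any descendant is in the conditioning set).
  P7: blocked at collider Cl (neither it nor any descendant is in the conditioning set).
{Pe} contains no descendant of Qq and blocks every backdoor path.
No other singleton works — e.g. {Ls} leaves P1 open — so {Pe} is the unique smallest valid adjustment set.

{Pe}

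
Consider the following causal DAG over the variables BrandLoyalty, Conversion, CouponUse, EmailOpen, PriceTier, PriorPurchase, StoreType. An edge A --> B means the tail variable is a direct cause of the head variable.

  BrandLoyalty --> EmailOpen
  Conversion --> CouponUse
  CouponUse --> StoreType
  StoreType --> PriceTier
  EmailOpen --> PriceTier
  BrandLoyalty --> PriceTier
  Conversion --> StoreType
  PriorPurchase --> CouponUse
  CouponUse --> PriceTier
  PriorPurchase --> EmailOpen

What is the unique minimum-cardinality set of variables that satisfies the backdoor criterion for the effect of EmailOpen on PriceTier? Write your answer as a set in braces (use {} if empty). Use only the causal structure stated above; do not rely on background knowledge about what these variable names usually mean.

Variables eligible for adjustment (non-descendants of EmailOpen, excluding EmailOpen and PriceTier): {BrandLoyalty, Conversion, CouponUse, PriorPurchase, StoreType}.
Backdoor paths from EmailOpen to PriceTier:
  P1: EmailOpen <- PriorPurchase -> CouponUse <- Conversion -> StoreType -> PriceTier
  P2: EmailOpen <- PriorPurchase -> CouponUse -> StoreType -> PriceTier
  P3: EmailOpen <- PriorPurchase -> CouponUse -> PriceTier
  P4: EmailOpen <- BrandLoyalty -> PriceTier
The empty set is not sufficient: P2 (EmailOpen <- PriorPurchase -> CouponUse -> StoreType -> PriceTier) has no collider blocking it and no conditioned non-collider, so it is open.
Try {BrandLoyalty, PriorPurchase}:
  P1: blocked at fork node PriorPurchase ∈ conditioning set.
  P2: blocked at fork node PriorPurchase ∈ conditioning set.
  P3: blocked at fork node PriorPurchase ∈ conditioning set.
  P4: blocked at fork node BrandLoyalty ∈ conditioning set.
{BrandLoyalty, PriorPurchase} contains no descendant of EmailOpen and blocks every backdoor path.
Every element of {BrandLoyalty, PriorPurchase} is needed (dropping BrandLoyalty leaves P4 open; dropping PriorPurchase leaves P2 open), so no proper subset is valid.
Among all size-2 subsets of the eligible variables, only {BrandLoyalty, PriorPurchase} blocks every backdoor path, so it is the unique smallest valid adjustment set.

{BrandLoyalty, PriorPurchase}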